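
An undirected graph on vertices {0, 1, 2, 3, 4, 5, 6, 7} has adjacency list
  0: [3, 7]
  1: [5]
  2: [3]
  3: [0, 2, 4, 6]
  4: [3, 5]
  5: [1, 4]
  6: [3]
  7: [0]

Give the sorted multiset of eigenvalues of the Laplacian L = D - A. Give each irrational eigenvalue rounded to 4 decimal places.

Each diagonal entry of L is the vertex degree and each off-diagonal entry is -1 where an edge is present, 0 otherwise; in the order [0, 1, 2, 3, 4, 5, 6, 7] the diagonal is [2, 1, 1, 4, 2, 2, 1, 1]. Since every row of L sums to 0, the all-ones vector is in the kernel and 0 is an eigenvalue.

[0, 0.2538, 0.5472, 1, 1.4689, 2.4066, 3.1504, 5.1732]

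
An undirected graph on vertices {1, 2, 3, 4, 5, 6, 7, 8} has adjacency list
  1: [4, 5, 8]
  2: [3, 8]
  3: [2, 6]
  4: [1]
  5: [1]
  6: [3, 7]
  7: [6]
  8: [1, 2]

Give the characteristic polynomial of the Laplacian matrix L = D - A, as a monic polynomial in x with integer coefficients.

Each diagonal entry of L is the vertex degree and each off-diagonal entry is -1 where an edge is present, 0 otherwise; in the order [1, 2, 3, 4, 5, 6, 7, 8] the diagonal is [3, 2, 2, 1, 1, 2, 1, 2]. L has integer entries, so p(x) = det(xI - L) has integer coefficients. Expanding the determinant yields x^8 - 14x^7 + 77x^6 - 212x^5 + 309x^4 - 232x^3 + 79x^2 - 8x. The coefficient of x^7 equals -trace(L) = -14, matching the sum of degrees. The largest eigenvalue, 4.2332, is at most the vertex count 8.

x^8 - 14x^7 + 77x^6 - 212x^5 + 309x^4 - 232x^3 + 79x^2 - 8x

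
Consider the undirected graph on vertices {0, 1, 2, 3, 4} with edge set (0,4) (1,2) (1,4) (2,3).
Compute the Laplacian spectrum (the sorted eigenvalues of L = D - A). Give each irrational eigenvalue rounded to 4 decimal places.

[0, 0.3820, 1.3820, 2.6180, 3.6180]

Each diagonal entry of L is the vertex degree and each off-diagonal entry is -1 where an edge is present, 0 otherwise; in the order [0, 1, 2, 3, 4] the diagonal is [1, 2, 2, 1, 2]. The multiplicity of 0 as a Laplacian eigenvalue equals the number of connected components. By the matrix-tree theorem the graph has (1/5) * product of the nonzero eigenvalues = 1 spanning tree. The largest eigenvalue, 3.6180, is at most the vertex count 5.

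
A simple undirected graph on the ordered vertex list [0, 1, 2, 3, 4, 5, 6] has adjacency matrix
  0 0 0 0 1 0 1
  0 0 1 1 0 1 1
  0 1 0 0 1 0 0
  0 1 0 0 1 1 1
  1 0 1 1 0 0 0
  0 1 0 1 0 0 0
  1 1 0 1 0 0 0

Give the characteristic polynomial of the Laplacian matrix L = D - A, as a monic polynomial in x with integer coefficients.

Each diagonal entry of L is the vertex degree and each off-diagonal entry is -1 where an edge is present, 0 otherwise; in the order [0, 1, 2, 3, 4, 5, 6] the diagonal is [2, 4, 2, 4, 3, 2, 3]. Computing det(xI - L) by cofactor expansion (or equivalently via sum-over-permutations) gives x^7 - 20x^6 + 159x^5 - 640x^4 + 1370x^3 - 1474x^2 + 623x. The coefficient of x^6 equals -trace(L) = -20, matching the sum of degrees. The eigenvalues sum to 20, which equals trace(L) = 2|E|.

x^7 - 20x^6 + 159x^5 - 640x^4 + 1370x^3 - 1474x^2 + 623x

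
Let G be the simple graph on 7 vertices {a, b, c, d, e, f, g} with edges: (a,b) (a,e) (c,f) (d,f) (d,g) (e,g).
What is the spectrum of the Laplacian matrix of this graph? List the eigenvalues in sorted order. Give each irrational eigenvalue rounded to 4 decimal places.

[0, 0.1981, 0.7530, 1.5550, 2.4450, 3.2470, 3.8019]

With the vertex order [a, b, c, d, e, f, g], the degrees are [2, 1, 1, 2, 2, 2, 2], giving D = diag(2, 1, 1, 2, 2, 2, 2) and L = D - A. Diagonalising L (or applying a numerical eigensolver to the 7x7 matrix) gives the spectrum above. The single zero eigenvalue shows the graph is connected. There is one zero in the spectrum, matching the 1 component.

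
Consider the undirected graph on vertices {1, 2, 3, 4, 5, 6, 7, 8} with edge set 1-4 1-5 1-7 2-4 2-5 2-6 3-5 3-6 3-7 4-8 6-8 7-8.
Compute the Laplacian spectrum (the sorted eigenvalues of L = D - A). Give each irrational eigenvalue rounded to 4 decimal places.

With the vertex order [1, 2, 3, 4, 5, 6, 7, 8], the degrees are [3, 3, 3, 3, 3, 3, 3, 3], giving D = diag(3, 3, 3, 3, 3, 3, 3, 3) and L = D - A. Diagonalising L (or applying a numerical eigensolver to the 8x8 matrix) gives the spectrum above. The eigenvalues sum to 24, which equals trace(L) = 2|E|. There is one zero in the spectrum, matching the 1 component.

[0, 2, 2, 2, 4, 4, 4, 6]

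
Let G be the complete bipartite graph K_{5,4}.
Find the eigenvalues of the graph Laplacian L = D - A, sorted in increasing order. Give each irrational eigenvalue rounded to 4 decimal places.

[0, 4, 4, 4, 4, 5, 5, 5, 9]

The graph has 9 vertices and degree multiset [5, 5, 5, 5, 4, 4, 4, 4, 4]; D is the diagonal matrix of degrees and L = D - A. L is symmetric positive semidefinite, so every eigenvalue is real and nonnegative. There is one zero in the spectrum, matching the 1 component. The eigenvalues sum to 40, which equals trace(L) = 2|E|.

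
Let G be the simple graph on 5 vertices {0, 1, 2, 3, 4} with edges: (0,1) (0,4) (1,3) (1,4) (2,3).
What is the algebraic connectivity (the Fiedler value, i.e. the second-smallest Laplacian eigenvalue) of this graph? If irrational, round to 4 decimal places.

With the vertex order [0, 1, 2, 3, 4], the degrees are [2, 3, 1, 2, 2], giving D = diag(2, 3, 1, 2, 2) and L = D - A. The smallest Laplacian eigenvalue is always 0. The next one, lambda_2 = 0.5188, measures how hard the graph is to disconnect: larger values mean better connectivity. The largest eigenvalue, 4.1701, is at most the vertex count 5. There is one zero in the spectrum, matching the 1 component.

0.5188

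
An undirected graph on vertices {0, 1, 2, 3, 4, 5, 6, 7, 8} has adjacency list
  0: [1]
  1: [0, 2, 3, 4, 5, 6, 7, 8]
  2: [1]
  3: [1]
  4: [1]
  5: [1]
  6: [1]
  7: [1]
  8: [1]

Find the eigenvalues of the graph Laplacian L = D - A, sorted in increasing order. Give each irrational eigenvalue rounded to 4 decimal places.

[0, 1, 1, 1, 1, 1, 1, 1, 9]

With the vertex order [0, 1, 2, 3, 4, 5, 6, 7, 8], the degrees are [1, 8, 1, 1, 1, 1, 1, 1, 1], giving D = diag(1, 8, 1, 1, 1, 1, 1, 1, 1) and L = D - A. Diagonalising L (or applying a numerical eigensolver to the 9x9 matrix) gives the spectrum above. The single zero eigenvalue shows the graph is connected. The eigenvalues sum to 16, which equals trace(L) = 2|E|.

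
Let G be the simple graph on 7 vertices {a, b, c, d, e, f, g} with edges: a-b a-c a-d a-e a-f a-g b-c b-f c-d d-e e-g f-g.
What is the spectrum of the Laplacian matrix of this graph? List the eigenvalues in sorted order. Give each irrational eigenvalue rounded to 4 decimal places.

[0, 2, 2, 4, 4, 5, 7]

Reading degrees in the order [a, b, c, d, e, f, g] gives [6, 3, 3, 3, 3, 3, 3]; set D = diag(6, 3, 3, 3, 3, 3, 3) and form L = D - A. Diagonalising L (or applying a numerical eigensolver to the 7x7 matrix) gives the spectrum above.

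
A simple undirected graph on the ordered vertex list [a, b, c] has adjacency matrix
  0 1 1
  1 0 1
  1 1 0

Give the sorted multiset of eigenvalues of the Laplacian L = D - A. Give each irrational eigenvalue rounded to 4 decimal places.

Reading degrees in the order [a, b, c] gives [2, 2, 2]; set D = diag(2, 2, 2) and form L = D - A. L is symmetric positive semidefinite, so every eigenvalue is real and nonnegative. The eigenvalues sum to 6, which equals trace(L) = 2|E|. By the matrix-tree theorem the graph has (1/3) * product of the nonzero eigenvalues = 3 spanning trees.

[0, 3, 3]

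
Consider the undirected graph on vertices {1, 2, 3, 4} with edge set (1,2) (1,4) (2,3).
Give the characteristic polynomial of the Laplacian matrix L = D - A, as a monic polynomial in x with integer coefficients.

x^4 - 6x^3 + 10x^2 - 4x

Reading degrees in the order [1, 2, 3, 4] gives [2, 2, 1, 1]; set D = diag(2, 2, 1, 1) and form L = D - A. Computing det(xI - L) by cofactor expansion (or equivalently via sum-over-permutations) gives x^4 - 6x^3 + 10x^2 - 4x. The coefficient of x^3 equals -trace(L) = -6, matching the sum of degrees. The eigenvalues sum to 6, which equals trace(L) = 2|E|.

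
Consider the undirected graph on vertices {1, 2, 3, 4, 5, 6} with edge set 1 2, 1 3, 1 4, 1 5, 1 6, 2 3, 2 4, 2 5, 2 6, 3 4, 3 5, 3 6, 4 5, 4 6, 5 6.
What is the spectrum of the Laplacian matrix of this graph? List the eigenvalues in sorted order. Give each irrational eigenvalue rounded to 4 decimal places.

[0, 6, 6, 6, 6, 6]

Each diagonal entry of L is the vertex degree and each off-diagonal entry is -1 where an edge is present, 0 otherwise; in the order [1, 2, 3, 4, 5, 6] the diagonal is [5, 5, 5, 5, 5, 5]. Since every row of L sums to 0, the all-ones vector is in the kernel and 0 is an eigenvalue. The largest eigenvalue, 6, is at most the vertex count 6. By the matrix-tree theorem the graph has (1/6) * product of the nonzero eigenvalues = 1296 spanning trees.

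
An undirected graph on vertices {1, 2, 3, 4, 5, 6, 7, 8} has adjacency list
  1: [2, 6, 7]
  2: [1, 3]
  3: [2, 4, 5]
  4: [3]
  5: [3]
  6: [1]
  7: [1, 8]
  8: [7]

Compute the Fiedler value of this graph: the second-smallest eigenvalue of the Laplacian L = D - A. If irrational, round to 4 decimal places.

With the vertex order [1, 2, 3, 4, 5, 6, 7, 8], the degrees are [3, 2, 3, 1, 1, 1, 2, 1], giving D = diag(3, 2, 3, 1, 1, 1, 2, 1) and L = D - A. Computing the eigenvalues of L and sorting gives [0, 0.2137, 0.6177, 1, 1.4977, 2.3537, 3.8408, 4.4763]. The Fiedler value lambda_2 = 0.2137 is strictly positive, so the graph is connected. There is one zero in the spectrum, matching the 1 component.

0.2137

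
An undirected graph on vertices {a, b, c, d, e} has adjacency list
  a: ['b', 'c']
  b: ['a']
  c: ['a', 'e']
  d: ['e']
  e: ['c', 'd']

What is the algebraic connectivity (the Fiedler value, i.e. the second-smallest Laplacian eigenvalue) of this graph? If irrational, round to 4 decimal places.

0.3820

Reading degrees in the order [a, b, c, d, e] gives [2, 1, 2, 1, 2]; set D = diag(2, 1, 2, 1, 2) and form L = D - A. Computing the eigenvalues of L and sorting gives [0, 0.3820, 1.3820, 2.6180, 3.6180]. The Fiedler value lambda_2 = 0.3820 is strictly positive, so the graph is connected.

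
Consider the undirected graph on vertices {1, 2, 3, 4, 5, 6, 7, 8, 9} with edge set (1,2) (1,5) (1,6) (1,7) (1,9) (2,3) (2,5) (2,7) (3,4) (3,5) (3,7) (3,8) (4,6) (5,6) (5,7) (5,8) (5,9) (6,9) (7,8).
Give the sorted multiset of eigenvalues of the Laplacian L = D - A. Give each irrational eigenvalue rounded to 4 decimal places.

Each diagonal entry of L is the vertex degree and each off-diagonal entry is -1 where an edge is present, 0 otherwise; in the order [1, 2, 3, 4, 5, 6, 7, 8, 9] the diagonal is [5, 4, 5, 2, 7, 4, 5, 3, 3]. Diagonalising L (or applying a numerical eigensolver to the 9x9 matrix) gives the spectrum above. By the matrix-tree theorem the graph has (1/9) * product of the nonzero eigenvalues = 10699 spanning trees. The largest eigenvalue, 8.0695, is at most the vertex count 9.

[0, 1.7247, 2.0128, 3.3218, 4.6669, 5.6325, 5.9031, 6.6687, 8.0695]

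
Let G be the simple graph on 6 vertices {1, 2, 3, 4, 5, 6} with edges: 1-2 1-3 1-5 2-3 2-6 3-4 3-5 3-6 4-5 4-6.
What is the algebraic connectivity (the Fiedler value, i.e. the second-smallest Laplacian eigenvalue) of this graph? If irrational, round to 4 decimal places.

2.3820

With the vertex order [1, 2, 3, 4, 5, 6], the degrees are [3, 3, 5, 3, 3, 3], giving D = diag(3, 3, 5, 3, 3, 3) and L = D - A. Computing the eigenvalues of L and sorting gives [0, 2.3820, 2.3820, 4.6180, 4.6180, 6]. The Fiedler value lambda_2 = 2.3820 is strictly positive, so the graph is connected. The eigenvalues sum to 20, which equals trace(L) = 2|E|.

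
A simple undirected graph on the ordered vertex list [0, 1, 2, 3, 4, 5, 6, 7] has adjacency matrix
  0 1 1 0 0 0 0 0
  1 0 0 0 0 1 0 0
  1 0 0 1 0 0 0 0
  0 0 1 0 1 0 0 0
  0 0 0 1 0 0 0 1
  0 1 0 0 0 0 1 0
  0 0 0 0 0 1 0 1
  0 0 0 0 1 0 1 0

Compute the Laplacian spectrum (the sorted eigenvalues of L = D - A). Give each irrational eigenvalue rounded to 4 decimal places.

With the vertex order [0, 1, 2, 3, 4, 5, 6, 7], the degrees are [2, 2, 2, 2, 2, 2, 2, 2], giving D = diag(2, 2, 2, 2, 2, 2, 2, 2) and L = D - A. Diagonalising L (or applying a numerical eigensolver to the 8x8 matrix) gives the spectrum above. By the matrix-tree theorem the graph has (1/8) * product of the nonzero eigenvalues = 8 spanning trees. There is one zero in the spectrum, matching the 1 component.

[0, 0.5858, 0.5858, 2, 2, 3.4142, 3.4142, 4]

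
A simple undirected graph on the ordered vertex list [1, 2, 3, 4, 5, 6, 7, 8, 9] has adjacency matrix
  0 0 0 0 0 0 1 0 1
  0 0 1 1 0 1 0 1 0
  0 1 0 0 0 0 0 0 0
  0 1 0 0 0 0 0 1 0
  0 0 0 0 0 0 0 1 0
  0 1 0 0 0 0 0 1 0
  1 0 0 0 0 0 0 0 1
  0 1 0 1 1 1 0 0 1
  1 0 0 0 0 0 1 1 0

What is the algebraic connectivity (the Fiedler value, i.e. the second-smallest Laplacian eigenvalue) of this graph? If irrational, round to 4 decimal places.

Reading degrees in the order [1, 2, 3, 4, 5, 6, 7, 8, 9] gives [2, 4, 1, 2, 1, 2, 2, 5, 3]; set D = diag(2, 4, 1, 2, 1, 2, 2, 5, 3) and form L = D - A. The sorted Laplacian eigenvalues are [0, 0.3328, 0.7931, 1.2872, 2, 3, 3.4906, 4.8942, 6.2021]; the algebraic connectivity is the second entry, 0.3328.

0.3328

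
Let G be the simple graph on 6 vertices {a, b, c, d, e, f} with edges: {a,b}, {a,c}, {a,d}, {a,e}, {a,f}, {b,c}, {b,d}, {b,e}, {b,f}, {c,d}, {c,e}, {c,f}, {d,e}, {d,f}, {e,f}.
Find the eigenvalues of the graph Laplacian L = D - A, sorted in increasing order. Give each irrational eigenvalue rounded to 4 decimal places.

[0, 6, 6, 6, 6, 6]

Each diagonal entry of L is the vertex degree and each off-diagonal entry is -1 where an edge is present, 0 otherwise; in the order [a, b, c, d, e, f] the diagonal is [5, 5, 5, 5, 5, 5]. The multiplicity of 0 as a Laplacian eigenvalue equals the number of connected components. The largest eigenvalue, 6, is at most the vertex count 6.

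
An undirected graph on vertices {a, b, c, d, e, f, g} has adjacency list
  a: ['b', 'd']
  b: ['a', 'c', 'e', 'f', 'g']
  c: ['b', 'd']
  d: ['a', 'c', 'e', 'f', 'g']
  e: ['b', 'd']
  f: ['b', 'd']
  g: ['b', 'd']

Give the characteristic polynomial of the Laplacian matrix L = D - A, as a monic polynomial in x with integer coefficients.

x^7 - 20x^6 + 155x^5 - 600x^4 + 1240x^3 - 1312x^2 + 560x

With the vertex order [a, b, c, d, e, f, g], the degrees are [2, 5, 2, 5, 2, 2, 2], giving D = diag(2, 5, 2, 5, 2, 2, 2) and L = D - A. L has integer entries, so p(x) = det(xI - L) has integer coefficients. Expanding the determinant yields x^7 - 20x^6 + 155x^5 - 600x^4 + 1240x^3 - 1312x^2 + 560x. Since p(0) = det(-L) = 0, x divides p(x). There is one zero in the spectrum, matching the 1 component.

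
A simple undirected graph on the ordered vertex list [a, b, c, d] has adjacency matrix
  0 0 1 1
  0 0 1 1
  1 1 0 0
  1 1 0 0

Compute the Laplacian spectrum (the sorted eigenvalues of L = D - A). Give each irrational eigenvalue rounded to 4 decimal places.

[0, 2, 2, 4]

Each diagonal entry of L is the vertex degree and each off-diagonal entry is -1 where an edge is present, 0 otherwise; in the order [a, b, c, d] the diagonal is [2, 2, 2, 2]. Since every row of L sums to 0, the all-ones vector is in the kernel and 0 is an eigenvalue. The largest eigenvalue, 4, is at most the vertex count 4.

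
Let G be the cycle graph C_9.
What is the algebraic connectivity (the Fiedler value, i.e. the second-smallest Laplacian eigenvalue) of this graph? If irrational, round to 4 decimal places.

0.4679

The graph has 9 vertices and degree multiset [2, 2, 2, 2, 2, 2, 2, 2, 2]; D is the diagonal matrix of degrees and L = D - A. The smallest Laplacian eigenvalue is always 0. The next one, lambda_2 = 0.4679, measures how hard the graph is to disconnect: larger values mean better connectivity. By the matrix-tree theorem the graph has (1/9) * product of the nonzero eigenvalues = 9 spanning trees. The largest eigenvalue, 3.8794, is at most the vertex count 9.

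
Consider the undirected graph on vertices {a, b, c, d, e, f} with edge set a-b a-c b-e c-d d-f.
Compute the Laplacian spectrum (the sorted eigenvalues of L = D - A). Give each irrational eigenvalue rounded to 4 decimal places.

[0, 0.2679, 1, 2, 3, 3.7321]

Each diagonal entry of L is the vertex degree and each off-diagonal entry is -1 where an edge is present, 0 otherwise; in the order [a, b, c, d, e, f] the diagonal is [2, 2, 2, 2, 1, 1]. The multiplicity of 0 as a Laplacian eigenvalue equals the number of connected components. There is one zero in the spectrum, matching the 1 component.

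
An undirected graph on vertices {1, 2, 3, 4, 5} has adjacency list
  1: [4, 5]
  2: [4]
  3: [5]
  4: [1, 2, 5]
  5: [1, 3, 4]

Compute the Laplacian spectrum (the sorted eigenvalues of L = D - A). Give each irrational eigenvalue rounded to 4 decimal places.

[0, 0.6972, 1.3820, 3.6180, 4.3028]

Reading degrees in the order [1, 2, 3, 4, 5] gives [2, 1, 1, 3, 3]; set D = diag(2, 1, 1, 3, 3) and form L = D - A. Diagonalising L (or applying a numerical eigensolver to the 5x5 matrix) gives the spectrum above. There is one zero in the spectrum, matching the 1 component. The largest eigenvalue, 4.3028, is at most the vertex count 5.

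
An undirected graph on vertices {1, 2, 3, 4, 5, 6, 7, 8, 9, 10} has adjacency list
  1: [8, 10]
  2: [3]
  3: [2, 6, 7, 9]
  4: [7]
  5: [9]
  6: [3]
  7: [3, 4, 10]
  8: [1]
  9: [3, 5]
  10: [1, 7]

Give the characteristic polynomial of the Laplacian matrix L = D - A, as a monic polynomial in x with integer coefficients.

x^10 - 18x^9 + 132x^8 - 514x^7 + 1161x^6 - 1562x^5 + 1239x^4 - 552x^3 + 123x^2 - 10x

Each diagonal entry of L is the vertex degree and each off-diagonal entry is -1 where an edge is present, 0 otherwise; in the order [1, 2, 3, 4, 5, 6, 7, 8, 9, 10] the diagonal is [2, 1, 4, 1, 1, 1, 3, 1, 2, 2]. Computing det(xI - L) by cofactor expansion (or equivalently via sum-over-permutations) gives x^10 - 18x^9 + 132x^8 - 514x^7 + 1161x^6 - 1562x^5 + 1239x^4 - 552x^3 + 123x^2 - 10x. Since p(0) = det(-L) = 0, x divides p(x). The largest eigenvalue, 5.3430, is at most the vertex count 10.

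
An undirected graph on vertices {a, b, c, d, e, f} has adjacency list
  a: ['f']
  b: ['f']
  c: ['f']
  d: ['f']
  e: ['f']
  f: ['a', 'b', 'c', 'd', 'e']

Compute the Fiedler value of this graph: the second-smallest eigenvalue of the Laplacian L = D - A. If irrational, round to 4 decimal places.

Each diagonal entry of L is the vertex degree and each off-diagonal entry is -1 where an edge is present, 0 otherwise; in the order [a, b, c, d, e, f] the diagonal is [1, 1, 1, 1, 1, 5]. The smallest Laplacian eigenvalue is always 0. The next one, lambda_2 = 1, measures how hard the graph is to disconnect: larger values mean better connectivity. The eigenvalues sum to 10, which equals trace(L) = 2|E|. The largest eigenvalue, 6, is at most the vertex count 6.

1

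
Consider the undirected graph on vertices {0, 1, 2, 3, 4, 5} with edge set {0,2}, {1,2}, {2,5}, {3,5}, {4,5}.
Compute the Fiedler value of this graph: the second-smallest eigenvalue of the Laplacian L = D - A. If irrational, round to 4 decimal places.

With the vertex order [0, 1, 2, 3, 4, 5], the degrees are [1, 1, 3, 1, 1, 3], giving D = diag(1, 1, 3, 1, 1, 3) and L = D - A. Computing the eigenvalues of L and sorting gives [0, 0.4384, 1, 1, 3, 4.5616]. The Fiedler value lambda_2 = 0.4384 is strictly positive, so the graph is connected. By the matrix-tree theorem the graph has (1/6) * product of the nonzero eigenvalues = 1 spanning tree.

0.4384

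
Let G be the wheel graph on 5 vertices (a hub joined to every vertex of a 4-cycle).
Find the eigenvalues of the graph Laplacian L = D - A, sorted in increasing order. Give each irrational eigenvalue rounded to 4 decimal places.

[0, 3, 3, 5, 5]

The graph has 5 vertices and degree multiset [4, 3, 3, 3, 3]; D is the diagonal matrix of degrees and L = D - A. Diagonalising L (or applying a numerical eigensolver to the 5x5 matrix) gives the spectrum above.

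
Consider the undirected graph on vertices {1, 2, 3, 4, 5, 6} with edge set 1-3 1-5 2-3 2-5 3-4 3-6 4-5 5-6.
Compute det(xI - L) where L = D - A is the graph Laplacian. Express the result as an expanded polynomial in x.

With the vertex order [1, 2, 3, 4, 5, 6], the degrees are [2, 2, 4, 2, 4, 2], giving D = diag(2, 2, 4, 2, 4, 2) and L = D - A. Computing det(xI - L) by cofactor expansion (or equivalently via sum-over-permutations) gives x^6 - 16x^5 + 96x^4 - 272x^3 + 368x^2 - 192x. The constant term is 0 because L is singular (the all-ones vector lies in its kernel). There is one zero in the spectrum, matching the 1 component.

x^6 - 16x^5 + 96x^4 - 272x^3 + 368x^2 - 192x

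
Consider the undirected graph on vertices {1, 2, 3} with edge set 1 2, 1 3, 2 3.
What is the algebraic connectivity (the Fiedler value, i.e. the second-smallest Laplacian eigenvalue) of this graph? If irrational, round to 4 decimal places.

3

Each diagonal entry of L is the vertex degree and each off-diagonal entry is -1 where an edge is present, 0 otherwise; in the order [1, 2, 3] the diagonal is [2, 2, 2]. The smallest Laplacian eigenvalue is always 0. The next one, lambda_2 = 3, measures how hard the graph is to disconnect: larger values mean better connectivity. There is one zero in the spectrum, matching the 1 component. The eigenvalues sum to 6, which equals trace(L) = 2|E|.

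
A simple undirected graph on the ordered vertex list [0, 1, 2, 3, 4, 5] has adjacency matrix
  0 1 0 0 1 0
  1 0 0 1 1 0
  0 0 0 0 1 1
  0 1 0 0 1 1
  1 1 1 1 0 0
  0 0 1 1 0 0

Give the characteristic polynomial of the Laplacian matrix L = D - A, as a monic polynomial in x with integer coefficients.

Reading degrees in the order [0, 1, 2, 3, 4, 5] gives [2, 3, 2, 3, 4, 2]; set D = diag(2, 3, 2, 3, 4, 2) and form L = D - A. L has integer entries, so p(x) = det(xI - L) has integer coefficients. Expanding the determinant yields x^6 - 16x^5 + 97x^4 - 276x^3 + 364x^2 - 174x. The constant term is 0 because L is singular (the all-ones vector lies in its kernel).

x^6 - 16x^5 + 97x^4 - 276x^3 + 364x^2 - 174x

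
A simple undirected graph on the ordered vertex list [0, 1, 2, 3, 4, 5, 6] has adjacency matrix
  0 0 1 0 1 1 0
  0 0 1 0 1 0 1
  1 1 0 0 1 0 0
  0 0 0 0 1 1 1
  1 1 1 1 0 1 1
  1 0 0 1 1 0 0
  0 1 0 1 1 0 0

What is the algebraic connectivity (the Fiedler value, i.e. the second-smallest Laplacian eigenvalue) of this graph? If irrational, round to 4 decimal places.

Reading degrees in the order [0, 1, 2, 3, 4, 5, 6] gives [3, 3, 3, 3, 6, 3, 3]; set D = diag(3, 3, 3, 3, 6, 3, 3) and form L = D - A. The sorted Laplacian eigenvalues are [0, 2, 2, 4, 4, 5, 7]; the algebraic connectivity is the second entry, 2.

2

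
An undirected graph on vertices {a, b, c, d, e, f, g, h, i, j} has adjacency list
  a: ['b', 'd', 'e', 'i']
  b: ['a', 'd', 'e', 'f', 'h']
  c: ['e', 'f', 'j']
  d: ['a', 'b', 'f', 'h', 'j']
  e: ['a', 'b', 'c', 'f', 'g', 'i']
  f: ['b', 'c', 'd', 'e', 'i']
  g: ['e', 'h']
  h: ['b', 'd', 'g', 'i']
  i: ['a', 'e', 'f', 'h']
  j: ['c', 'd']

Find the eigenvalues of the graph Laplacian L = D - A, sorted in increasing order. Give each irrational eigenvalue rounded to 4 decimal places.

[0, 1.3323, 2.0219, 2.8603, 4, 4.0990, 5, 5.8934, 7.3465, 7.4465]

Each diagonal entry of L is the vertex degree and each off-diagonal entry is -1 where an edge is present, 0 otherwise; in the order [a, b, c, d, e, f, g, h, i, j] the diagonal is [4, 5, 3, 5, 6, 5, 2, 4, 4, 2]. The multiplicity of 0 as a Laplacian eigenvalue equals the number of connected components. The single zero eigenvalue shows the graph is connected. The eigenvalues sum to 40, which equals trace(L) = 2|E|. The largest eigenvalue, 7.4465, is at most the vertex count 10.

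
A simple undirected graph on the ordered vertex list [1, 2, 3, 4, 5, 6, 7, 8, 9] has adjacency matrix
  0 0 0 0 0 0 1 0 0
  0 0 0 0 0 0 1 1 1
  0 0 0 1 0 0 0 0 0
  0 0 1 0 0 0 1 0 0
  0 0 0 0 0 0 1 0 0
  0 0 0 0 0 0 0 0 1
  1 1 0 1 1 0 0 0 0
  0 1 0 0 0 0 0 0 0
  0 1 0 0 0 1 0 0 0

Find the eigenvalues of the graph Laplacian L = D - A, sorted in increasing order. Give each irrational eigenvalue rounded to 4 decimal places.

With the vertex order [1, 2, 3, 4, 5, 6, 7, 8, 9], the degrees are [1, 3, 1, 2, 1, 1, 4, 1, 2], giving D = diag(1, 3, 1, 2, 1, 1, 4, 1, 2) and L = D - A. Since every row of L sums to 0, the all-ones vector is in the kernel and 0 is an eigenvalue. There is one zero in the spectrum, matching the 1 component.

[0, 0.2427, 0.5371, 0.6893, 1, 2.1297, 2.4166, 3.6434, 5.3411]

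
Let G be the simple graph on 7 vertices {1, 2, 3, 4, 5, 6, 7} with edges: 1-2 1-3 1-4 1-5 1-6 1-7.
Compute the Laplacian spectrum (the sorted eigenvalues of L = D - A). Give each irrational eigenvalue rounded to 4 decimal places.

With the vertex order [1, 2, 3, 4, 5, 6, 7], the degrees are [6, 1, 1, 1, 1, 1, 1], giving D = diag(6, 1, 1, 1, 1, 1, 1) and L = D - A. Since every row of L sums to 0, the all-ones vector is in the kernel and 0 is an eigenvalue. The single zero eigenvalue shows the graph is connected. By the matrix-tree theorem the graph has (1/7) * product of the nonzero eigenvalues = 1 spanning tree. The eigenvalues sum to 12, which equals trace(L) = 2|E|.

[0, 1, 1, 1, 1, 1, 7]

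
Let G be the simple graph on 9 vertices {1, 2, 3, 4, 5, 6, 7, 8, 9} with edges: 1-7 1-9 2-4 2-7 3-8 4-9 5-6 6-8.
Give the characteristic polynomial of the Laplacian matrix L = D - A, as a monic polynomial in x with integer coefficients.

x^9 - 16x^8 + 105x^7 - 364x^6 + 715x^5 - 790x^4 + 450x^3 - 100x^2

Each diagonal entry of L is the vertex degree and each off-diagonal entry is -1 where an edge is present, 0 otherwise; in the order [1, 2, 3, 4, 5, 6, 7, 8, 9] the diagonal is [2, 2, 1, 2, 1, 2, 2, 2, 2]. L has integer entries, so p(x) = det(xI - L) has integer coefficients. Expanding the determinant yields x^9 - 16x^8 + 105x^7 - 364x^6 + 715x^5 - 790x^4 + 450x^3 - 100x^2. The coefficient of x^8 equals -trace(L) = -16, matching the sum of degrees. The eigenvalues sum to 16, which equals trace(L) = 2|E|.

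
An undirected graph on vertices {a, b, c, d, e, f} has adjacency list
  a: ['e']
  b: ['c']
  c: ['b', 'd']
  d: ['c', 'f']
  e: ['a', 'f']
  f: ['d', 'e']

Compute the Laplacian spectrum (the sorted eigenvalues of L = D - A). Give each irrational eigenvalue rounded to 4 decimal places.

[0, 0.2679, 1, 2, 3, 3.7321]

Each diagonal entry of L is the vertex degree and each off-diagonal entry is -1 where an edge is present, 0 otherwise; in the order [a, b, c, d, e, f] the diagonal is [1, 1, 2, 2, 2, 2]. Diagonalising L (or applying a numerical eigensolver to the 6x6 matrix) gives the spectrum above. By the matrix-tree theorem the graph has (1/6) * product of the nonzero eigenvalues = 1 spanning tree. The eigenvalues sum to 10, which equals trace(L) = 2|E|.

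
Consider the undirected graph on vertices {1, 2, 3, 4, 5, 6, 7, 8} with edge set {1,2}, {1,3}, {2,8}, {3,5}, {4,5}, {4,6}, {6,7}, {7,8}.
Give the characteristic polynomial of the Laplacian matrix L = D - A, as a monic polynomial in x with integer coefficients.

x^8 - 16x^7 + 104x^6 - 352x^5 + 660x^4 - 672x^3 + 336x^2 - 64x

Reading degrees in the order [1, 2, 3, 4, 5, 6, 7, 8] gives [2, 2, 2, 2, 2, 2, 2, 2]; set D = diag(2, 2, 2, 2, 2, 2, 2, 2) and form L = D - A. L has integer entries, so p(x) = det(xI - L) has integer coefficients. Expanding the determinant yields x^8 - 16x^7 + 104x^6 - 352x^5 + 660x^4 - 672x^3 + 336x^2 - 64x. Since p(0) = det(-L) = 0, x divides p(x). There is one zero in the spectrum, matching the 1 component. The eigenvalues sum to 16, which equals trace(L) = 2|E|.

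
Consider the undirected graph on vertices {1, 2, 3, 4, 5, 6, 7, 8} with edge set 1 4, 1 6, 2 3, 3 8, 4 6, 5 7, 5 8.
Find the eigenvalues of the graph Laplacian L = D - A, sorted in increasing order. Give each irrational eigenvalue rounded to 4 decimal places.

With the vertex order [1, 2, 3, 4, 5, 6, 7, 8], the degrees are [2, 1, 2, 2, 2, 2, 1, 2], giving D = diag(2, 1, 2, 2, 2, 2, 1, 2) and L = D - A. Since every row of L sums to 0, the all-ones vector is in the kernel and 0 is an eigenvalue. The 2 zero eigenvalues correspond to the 2 connected components. The eigenvalues sum to 14, which equals trace(L) = 2|E|.

[0, 0, 0.3820, 1.3820, 2.6180, 3, 3, 3.6180]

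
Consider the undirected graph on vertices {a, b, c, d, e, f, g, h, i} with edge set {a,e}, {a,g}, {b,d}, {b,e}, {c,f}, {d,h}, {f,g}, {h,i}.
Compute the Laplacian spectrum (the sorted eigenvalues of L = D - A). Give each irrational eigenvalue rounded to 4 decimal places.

With the vertex order [a, b, c, d, e, f, g, h, i], the degrees are [2, 2, 1, 2, 2, 2, 2, 2, 1], giving D = diag(2, 2, 1, 2, 2, 2, 2, 2, 1) and L = D - A. Diagonalising L (or applying a numerical eigensolver to the 9x9 matrix) gives the spectrum above. The single zero eigenvalue shows the graph is connected. The eigenvalues sum to 16, which equals trace(L) = 2|E|. By the matrix-tree theorem the graph has (1/9) * product of the nonzero eigenvalues = 1 spanning tree.

[0, 0.1206, 0.4679, 1, 1.6527, 2.3473, 3, 3.5321, 3.8794]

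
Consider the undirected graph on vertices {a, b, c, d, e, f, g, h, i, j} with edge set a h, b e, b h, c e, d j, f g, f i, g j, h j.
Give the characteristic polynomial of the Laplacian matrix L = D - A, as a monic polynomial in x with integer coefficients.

x^10 - 18x^9 + 134x^8 - 536x^7 + 1253x^6 - 1746x^5 + 1420x^4 - 632x^3 + 135x^2 - 10x

Each diagonal entry of L is the vertex degree and each off-diagonal entry is -1 where an edge is present, 0 otherwise; in the order [a, b, c, d, e, f, g, h, i, j] the diagonal is [1, 2, 1, 1, 2, 2, 2, 3, 1, 3]. L has integer entries, so p(x) = det(xI - L) has integer coefficients. Expanding the determinant yields x^10 - 18x^9 + 134x^8 - 536x^7 + 1253x^6 - 1746x^5 + 1420x^4 - 632x^3 + 135x^2 - 10x. The coefficient of x^9 equals -trace(L) = -18, matching the sum of degrees. The largest eigenvalue, 4.7056, is at most the vertex count 10.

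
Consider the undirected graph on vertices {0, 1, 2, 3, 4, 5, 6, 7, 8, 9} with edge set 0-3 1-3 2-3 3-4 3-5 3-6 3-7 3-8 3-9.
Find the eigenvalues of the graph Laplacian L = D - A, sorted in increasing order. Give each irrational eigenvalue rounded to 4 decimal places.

Each diagonal entry of L is the vertex degree and each off-diagonal entry is -1 where an edge is present, 0 otherwise; in the order [0, 1, 2, 3, 4, 5, 6, 7, 8, 9] the diagonal is [1, 1, 1, 9, 1, 1, 1, 1, 1, 1]. L is symmetric positive semidefinite, so every eigenvalue is real and nonnegative.

[0, 1, 1, 1, 1, 1, 1, 1, 1, 10]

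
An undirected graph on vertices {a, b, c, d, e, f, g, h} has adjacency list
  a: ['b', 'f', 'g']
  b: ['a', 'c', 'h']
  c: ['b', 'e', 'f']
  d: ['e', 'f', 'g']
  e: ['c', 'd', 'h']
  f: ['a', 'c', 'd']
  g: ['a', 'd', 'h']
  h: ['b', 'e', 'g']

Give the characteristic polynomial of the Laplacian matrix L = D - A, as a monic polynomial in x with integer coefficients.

Each diagonal entry of L is the vertex degree and each off-diagonal entry is -1 where an edge is present, 0 otherwise; in the order [a, b, c, d, e, f, g, h] the diagonal is [3, 3, 3, 3, 3, 3, 3, 3]. Computing det(xI - L) by cofactor expansion (or equivalently via sum-over-permutations) gives x^8 - 24x^7 + 240x^6 - 1296x^5 + 4080x^4 - 7488x^3 + 7424x^2 - 3072x. The coefficient of x^7 equals -trace(L) = -24, matching the sum of degrees. The eigenvalues sum to 24, which equals trace(L) = 2|E|.

x^8 - 24x^7 + 240x^6 - 1296x^5 + 4080x^4 - 7488x^3 + 7424x^2 - 3072x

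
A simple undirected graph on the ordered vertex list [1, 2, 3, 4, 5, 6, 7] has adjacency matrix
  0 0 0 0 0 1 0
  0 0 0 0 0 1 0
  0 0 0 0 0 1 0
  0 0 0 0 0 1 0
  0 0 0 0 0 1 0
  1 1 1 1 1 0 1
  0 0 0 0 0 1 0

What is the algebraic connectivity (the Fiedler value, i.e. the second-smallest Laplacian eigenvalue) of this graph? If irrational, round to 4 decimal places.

1

Reading degrees in the order [1, 2, 3, 4, 5, 6, 7] gives [1, 1, 1, 1, 1, 6, 1]; set D = diag(1, 1, 1, 1, 1, 6, 1) and form L = D - A. Computing the eigenvalues of L and sorting gives [0, 1, 1, 1, 1, 1, 7]. The Fiedler value lambda_2 = 1 is strictly positive, so the graph is connected.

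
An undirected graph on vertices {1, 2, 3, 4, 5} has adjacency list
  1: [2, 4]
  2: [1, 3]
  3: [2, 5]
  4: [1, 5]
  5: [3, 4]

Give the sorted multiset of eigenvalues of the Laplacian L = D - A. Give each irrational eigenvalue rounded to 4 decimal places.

With the vertex order [1, 2, 3, 4, 5], the degrees are [2, 2, 2, 2, 2], giving D = diag(2, 2, 2, 2, 2) and L = D - A. The multiplicity of 0 as a Laplacian eigenvalue equals the number of connected components. The single zero eigenvalue shows the graph is connected. By the matrix-tree theorem the graph has (1/5) * product of the nonzero eigenvalues = 5 spanning trees. The eigenvalues sum to 10, which equals trace(L) = 2|E|.

[0, 1.3820, 1.3820, 3.6180, 3.6180]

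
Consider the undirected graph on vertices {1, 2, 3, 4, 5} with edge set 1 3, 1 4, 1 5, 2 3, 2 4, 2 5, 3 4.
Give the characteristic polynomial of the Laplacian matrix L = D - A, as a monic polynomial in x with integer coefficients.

Reading degrees in the order [1, 2, 3, 4, 5] gives [3, 3, 3, 3, 2]; set D = diag(3, 3, 3, 3, 2) and form L = D - A. Computing det(xI - L) by cofactor expansion (or equivalently via sum-over-permutations) gives x^5 - 14x^4 + 71x^3 - 154x^2 + 120x. The coefficient of x^4 equals -trace(L) = -14, matching the sum of degrees. The eigenvalues sum to 14, which equals trace(L) = 2|E|. By the matrix-tree theorem the graph has (1/5) * product of the nonzero eigenvalues = 24 spanning trees.

x^5 - 14x^4 + 71x^3 - 154x^2 + 120x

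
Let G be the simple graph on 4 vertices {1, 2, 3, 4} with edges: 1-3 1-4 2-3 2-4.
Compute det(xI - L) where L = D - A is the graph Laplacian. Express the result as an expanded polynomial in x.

With the vertex order [1, 2, 3, 4], the degrees are [2, 2, 2, 2], giving D = diag(2, 2, 2, 2) and L = D - A. Computing det(xI - L) by cofactor expansion (or equivalently via sum-over-permutations) gives x^4 - 8x^3 + 20x^2 - 16x. The constant term is 0 because L is singular (the all-ones vector lies in its kernel). By the matrix-tree theorem the graph has (1/4) * product of the nonzero eigenvalues = 4 spanning trees.

x^4 - 8x^3 + 20x^2 - 16x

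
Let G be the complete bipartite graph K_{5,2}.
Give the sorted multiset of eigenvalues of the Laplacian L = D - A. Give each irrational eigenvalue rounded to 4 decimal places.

[0, 2, 2, 2, 2, 5, 7]

The graph has 7 vertices and degree multiset [5, 5, 2, 2, 2, 2, 2]; D is the diagonal matrix of degrees and L = D - A. Since every row of L sums to 0, the all-ones vector is in the kernel and 0 is an eigenvalue. The single zero eigenvalue shows the graph is connected. By the matrix-tree theorem the graph has (1/7) * product of the nonzero eigenvalues = 80 spanning trees.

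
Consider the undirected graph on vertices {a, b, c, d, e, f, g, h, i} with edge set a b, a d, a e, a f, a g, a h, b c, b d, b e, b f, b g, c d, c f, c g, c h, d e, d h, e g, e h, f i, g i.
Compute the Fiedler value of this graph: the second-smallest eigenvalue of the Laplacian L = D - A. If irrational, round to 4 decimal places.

1.6520

Each diagonal entry of L is the vertex degree and each off-diagonal entry is -1 where an edge is present, 0 otherwise; in the order [a, b, c, d, e, f, g, h, i] the diagonal is [6, 6, 5, 5, 5, 4, 5, 4, 2]. The smallest Laplacian eigenvalue is always 0. The next one, lambda_2 = 1.6520, measures how hard the graph is to disconnect: larger values mean better connectivity.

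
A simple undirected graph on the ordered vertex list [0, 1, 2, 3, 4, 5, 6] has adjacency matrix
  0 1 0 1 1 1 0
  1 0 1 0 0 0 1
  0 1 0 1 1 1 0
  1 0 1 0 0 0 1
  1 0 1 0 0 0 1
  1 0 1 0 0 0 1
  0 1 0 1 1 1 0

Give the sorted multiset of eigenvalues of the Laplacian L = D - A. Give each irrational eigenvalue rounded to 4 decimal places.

[0, 3, 3, 3, 4, 4, 7]

Reading degrees in the order [0, 1, 2, 3, 4, 5, 6] gives [4, 3, 4, 3, 3, 3, 4]; set D = diag(4, 3, 4, 3, 3, 3, 4) and form L = D - A. Diagonalising L (or applying a numerical eigensolver to the 7x7 matrix) gives the spectrum above. The eigenvalues sum to 24, which equals trace(L) = 2|E|.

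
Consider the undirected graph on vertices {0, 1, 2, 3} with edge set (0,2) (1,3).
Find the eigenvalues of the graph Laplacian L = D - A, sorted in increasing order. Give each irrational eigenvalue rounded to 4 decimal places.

[0, 0, 2, 2]

Reading degrees in the order [0, 1, 2, 3] gives [1, 1, 1, 1]; set D = diag(1, 1, 1, 1) and form L = D - A. Since every row of L sums to 0, the all-ones vector is in the kernel and 0 is an eigenvalue. The 2 zero eigenvalues correspond to the 2 connected components. The largest eigenvalue, 2, is at most the vertex count 4. There are 2 zeros in the spectrum, matching the 2 components.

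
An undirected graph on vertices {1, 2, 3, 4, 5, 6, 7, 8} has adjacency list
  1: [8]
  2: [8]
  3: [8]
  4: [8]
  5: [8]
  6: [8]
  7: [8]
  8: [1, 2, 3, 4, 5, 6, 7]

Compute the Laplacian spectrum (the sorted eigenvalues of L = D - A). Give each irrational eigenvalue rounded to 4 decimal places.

[0, 1, 1, 1, 1, 1, 1, 8]

Each diagonal entry of L is the vertex degree and each off-diagonal entry is -1 where an edge is present, 0 otherwise; in the order [1, 2, 3, 4, 5, 6, 7, 8] the diagonal is [1, 1, 1, 1, 1, 1, 1, 7]. L is symmetric positive semidefinite, so every eigenvalue is real and nonnegative. The single zero eigenvalue shows the graph is connected. By the matrix-tree theorem the graph has (1/8) * product of the nonzero eigenvalues = 1 spanning tree. The eigenvalues sum to 14, which equals trace(L) = 2|E|.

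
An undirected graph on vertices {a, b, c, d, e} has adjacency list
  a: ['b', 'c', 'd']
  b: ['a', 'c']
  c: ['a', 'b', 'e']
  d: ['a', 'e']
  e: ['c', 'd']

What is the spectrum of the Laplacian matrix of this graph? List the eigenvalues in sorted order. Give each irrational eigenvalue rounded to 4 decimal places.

[0, 1.3820, 2.3820, 3.6180, 4.6180]

Each diagonal entry of L is the vertex degree and each off-diagonal entry is -1 where an edge is present, 0 otherwise; in the order [a, b, c, d, e] the diagonal is [3, 2, 3, 2, 2]. Since every row of L sums to 0, the all-ones vector is in the kernel and 0 is an eigenvalue. The single zero eigenvalue shows the graph is connected. By the matrix-tree theorem the graph has (1/5) * product of the nonzero eigenvalues = 11 spanning trees.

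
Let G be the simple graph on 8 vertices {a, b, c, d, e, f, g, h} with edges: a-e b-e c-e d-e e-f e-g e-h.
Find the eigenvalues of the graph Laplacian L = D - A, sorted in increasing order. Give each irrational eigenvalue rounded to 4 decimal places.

[0, 1, 1, 1, 1, 1, 1, 8]

Each diagonal entry of L is the vertex degree and each off-diagonal entry is -1 where an edge is present, 0 otherwise; in the order [a, b, c, d, e, f, g, h] the diagonal is [1, 1, 1, 1, 7, 1, 1, 1]. Diagonalising L (or applying a numerical eigensolver to the 8x8 matrix) gives the spectrum above. The single zero eigenvalue shows the graph is connected. The largest eigenvalue, 8, is at most the vertex count 8. There is one zero in the spectrum, matching the 1 component.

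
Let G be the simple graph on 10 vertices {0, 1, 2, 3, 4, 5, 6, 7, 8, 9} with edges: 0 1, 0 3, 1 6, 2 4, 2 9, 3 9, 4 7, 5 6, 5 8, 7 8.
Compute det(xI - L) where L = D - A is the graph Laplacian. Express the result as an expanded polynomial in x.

x^10 - 20x^9 + 170x^8 - 800x^7 + 2275x^6 - 4004x^5 + 4290x^4 - 2640x^3 + 825x^2 - 100x

With the vertex order [0, 1, 2, 3, 4, 5, 6, 7, 8, 9], the degrees are [2, 2, 2, 2, 2, 2, 2, 2, 2, 2], giving D = diag(2, 2, 2, 2, 2, 2, 2, 2, 2, 2) and L = D - A. L has integer entries, so p(x) = det(xI - L) has integer coefficients. Expanding the determinant yields x^10 - 20x^9 + 170x^8 - 800x^7 + 2275x^6 - 4004x^5 + 4290x^4 - 2640x^3 + 825x^2 - 100x. The constant term is 0 because L is singular (the all-ones vector lies in its kernel). The largest eigenvalue, 4, is at most the vertex count 10.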